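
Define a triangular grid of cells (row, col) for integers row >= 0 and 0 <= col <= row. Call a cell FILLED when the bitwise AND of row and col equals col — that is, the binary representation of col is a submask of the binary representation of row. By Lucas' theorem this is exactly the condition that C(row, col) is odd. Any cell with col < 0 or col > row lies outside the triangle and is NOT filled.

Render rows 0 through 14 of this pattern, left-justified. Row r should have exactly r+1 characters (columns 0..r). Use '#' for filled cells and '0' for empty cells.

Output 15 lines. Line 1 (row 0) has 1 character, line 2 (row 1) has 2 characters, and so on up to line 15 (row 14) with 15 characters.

Answer: #
##
#0#
####
#000#
##00##
#0#0#0#
########
#0000000#
##000000##
#0#00000#0#
####0000####
#000#000#000#
##00##00##00##
#0#0#0#0#0#0#0#

Derivation:
r0=0: #
r1=1: ##
r2=10: #0#
r3=11: ####
r4=100: #000#
r5=101: ##00##
r6=110: #0#0#0#
r7=111: ########
r8=1000: #0000000#
r9=1001: ##000000##
r10=1010: #0#00000#0#
r11=1011: ####0000####
r12=1100: #000#000#000#
r13=1101: ##00##00##00##
r14=1110: #0#0#0#0#0#0#0#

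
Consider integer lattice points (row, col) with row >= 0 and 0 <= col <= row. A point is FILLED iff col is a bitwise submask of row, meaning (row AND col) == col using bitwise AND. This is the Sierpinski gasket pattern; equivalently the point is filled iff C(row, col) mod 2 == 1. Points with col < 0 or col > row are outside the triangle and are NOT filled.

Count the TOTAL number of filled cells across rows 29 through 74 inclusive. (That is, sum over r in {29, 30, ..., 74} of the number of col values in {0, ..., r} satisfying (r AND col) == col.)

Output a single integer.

r29=11101 pc4: +16 =16
r30=11110 pc4: +16 =32
r31=11111 pc5: +32 =64
r32=100000 pc1: +2 =66
r33=100001 pc2: +4 =70
r34=100010 pc2: +4 =74
r35=100011 pc3: +8 =82
r36=100100 pc2: +4 =86
r37=100101 pc3: +8 =94
r38=100110 pc3: +8 =102
r39=100111 pc4: +16 =118
r40=101000 pc2: +4 =122
r41=101001 pc3: +8 =130
r42=101010 pc3: +8 =138
r43=101011 pc4: +16 =154
r44=101100 pc3: +8 =162
r45=101101 pc4: +16 =178
r46=101110 pc4: +16 =194
r47=101111 pc5: +32 =226
r48=110000 pc2: +4 =230
r49=110001 pc3: +8 =238
r50=110010 pc3: +8 =246
r51=110011 pc4: +16 =262
r52=110100 pc3: +8 =270
r53=110101 pc4: +16 =286
r54=110110 pc4: +16 =302
r55=110111 pc5: +32 =334
r56=111000 pc3: +8 =342
r57=111001 pc4: +16 =358
r58=111010 pc4: +16 =374
r59=111011 pc5: +32 =406
r60=111100 pc4: +16 =422
r61=111101 pc5: +32 =454
r62=111110 pc5: +32 =486
r63=111111 pc6: +64 =550
r64=1000000 pc1: +2 =552
r65=1000001 pc2: +4 =556
r66=1000010 pc2: +4 =560
r67=1000011 pc3: +8 =568
r68=1000100 pc2: +4 =572
r69=1000101 pc3: +8 =580
r70=1000110 pc3: +8 =588
r71=1000111 pc4: +16 =604
r72=1001000 pc2: +4 =608
r73=1001001 pc3: +8 =616
r74=1001010 pc3: +8 =624

Answer: 624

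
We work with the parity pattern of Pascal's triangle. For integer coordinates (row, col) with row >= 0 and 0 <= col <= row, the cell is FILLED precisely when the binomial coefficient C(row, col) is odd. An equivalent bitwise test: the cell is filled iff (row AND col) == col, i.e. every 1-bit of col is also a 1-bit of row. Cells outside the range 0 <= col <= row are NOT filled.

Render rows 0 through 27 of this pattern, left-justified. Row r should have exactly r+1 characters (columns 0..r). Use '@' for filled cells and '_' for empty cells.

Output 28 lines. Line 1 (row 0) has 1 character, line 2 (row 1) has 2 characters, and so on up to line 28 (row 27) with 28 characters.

Answer: @
@@
@_@
@@@@
@___@
@@__@@
@_@_@_@
@@@@@@@@
@_______@
@@______@@
@_@_____@_@
@@@@____@@@@
@___@___@___@
@@__@@__@@__@@
@_@_@_@_@_@_@_@
@@@@@@@@@@@@@@@@
@_______________@
@@______________@@
@_@_____________@_@
@@@@____________@@@@
@___@___________@___@
@@__@@__________@@__@@
@_@_@_@_________@_@_@_@
@@@@@@@@________@@@@@@@@
@_______@_______@_______@
@@______@@______@@______@@
@_@_____@_@_____@_@_____@_@
@@@@____@@@@____@@@@____@@@@

Derivation:
r0=0: @
r1=1: @@
r2=10: @_@
r3=11: @@@@
r4=100: @___@
r5=101: @@__@@
r6=110: @_@_@_@
r7=111: @@@@@@@@
r8=1000: @_______@
r9=1001: @@______@@
r10=1010: @_@_____@_@
r11=1011: @@@@____@@@@
r12=1100: @___@___@___@
r13=1101: @@__@@__@@__@@
r14=1110: @_@_@_@_@_@_@_@
r15=1111: @@@@@@@@@@@@@@@@
r16=10000: @_______________@
r17=10001: @@______________@@
r18=10010: @_@_____________@_@
r19=10011: @@@@____________@@@@
r20=10100: @___@___________@___@
r21=10101: @@__@@__________@@__@@
r22=10110: @_@_@_@_________@_@_@_@
r23=10111: @@@@@@@@________@@@@@@@@
r24=11000: @_______@_______@_______@
r25=11001: @@______@@______@@______@@
r26=11010: @_@_____@_@_____@_@_____@_@
r27=11011: @@@@____@@@@____@@@@____@@@@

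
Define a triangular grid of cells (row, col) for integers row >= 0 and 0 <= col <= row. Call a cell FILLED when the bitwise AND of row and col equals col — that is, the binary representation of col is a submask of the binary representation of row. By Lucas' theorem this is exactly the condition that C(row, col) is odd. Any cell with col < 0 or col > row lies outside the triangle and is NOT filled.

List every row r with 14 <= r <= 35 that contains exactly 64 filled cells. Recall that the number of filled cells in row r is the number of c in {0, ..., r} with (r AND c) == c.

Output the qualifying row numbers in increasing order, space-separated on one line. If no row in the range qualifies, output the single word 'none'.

Row r has 2^popcount(r) filled cells, so we need popcount(r) = log2(64) = 6.
Scan r = 14..35 and keep those with exactly 6 one-bits:
r=14=1110 popcount=3 -> skip
r=15=1111 popcount=4 -> skip
r=16=10000 popcount=1 -> skip
r=17=10001 popcount=2 -> skip
r=18=10010 popcount=2 -> skip
r=19=10011 popcount=3 -> skip
r=20=10100 popcount=2 -> skip
r=21=10101 popcount=3 -> skip
r=22=10110 popcount=3 -> skip
r=23=10111 popcount=4 -> skip
r=24=11000 popcount=2 -> skip
r=25=11001 popcount=3 -> skip
r=26=11010 popcount=3 -> skip
r=27=11011 popcount=4 -> skip
r=28=11100 popcount=3 -> skip
r=29=11101 popcount=4 -> skip
r=30=11110 popcount=4 -> skip
r=31=11111 popcount=5 -> skip
r=32=100000 popcount=1 -> skip
r=33=100001 popcount=2 -> skip
r=34=100010 popcount=2 -> skip
r=35=100011 popcount=3 -> skip
Kept rows: none

Answer: none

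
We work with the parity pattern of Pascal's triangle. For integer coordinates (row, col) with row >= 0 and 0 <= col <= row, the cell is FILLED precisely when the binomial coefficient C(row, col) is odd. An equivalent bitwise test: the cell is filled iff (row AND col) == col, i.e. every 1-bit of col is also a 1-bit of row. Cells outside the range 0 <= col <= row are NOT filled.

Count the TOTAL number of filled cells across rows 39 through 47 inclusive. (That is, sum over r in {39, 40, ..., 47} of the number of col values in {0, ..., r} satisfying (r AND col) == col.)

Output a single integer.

r39=100111 pc4: +16 =16
r40=101000 pc2: +4 =20
r41=101001 pc3: +8 =28
r42=101010 pc3: +8 =36
r43=101011 pc4: +16 =52
r44=101100 pc3: +8 =60
r45=101101 pc4: +16 =76
r46=101110 pc4: +16 =92
r47=101111 pc5: +32 =124

Answer: 124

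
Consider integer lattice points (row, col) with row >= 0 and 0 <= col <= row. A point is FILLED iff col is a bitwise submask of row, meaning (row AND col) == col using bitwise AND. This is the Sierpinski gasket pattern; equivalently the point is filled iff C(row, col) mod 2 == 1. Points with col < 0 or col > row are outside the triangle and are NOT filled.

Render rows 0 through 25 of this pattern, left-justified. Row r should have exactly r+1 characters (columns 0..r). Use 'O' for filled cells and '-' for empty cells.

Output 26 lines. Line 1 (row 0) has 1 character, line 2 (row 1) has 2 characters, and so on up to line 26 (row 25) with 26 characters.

Answer: O
OO
O-O
OOOO
O---O
OO--OO
O-O-O-O
OOOOOOOO
O-------O
OO------OO
O-O-----O-O
OOOO----OOOO
O---O---O---O
OO--OO--OO--OO
O-O-O-O-O-O-O-O
OOOOOOOOOOOOOOOO
O---------------O
OO--------------OO
O-O-------------O-O
OOOO------------OOOO
O---O-----------O---O
OO--OO----------OO--OO
O-O-O-O---------O-O-O-O
OOOOOOOO--------OOOOOOOO
O-------O-------O-------O
OO------OO------OO------OO

Derivation:
r0=0: O
r1=1: OO
r2=10: O-O
r3=11: OOOO
r4=100: O---O
r5=101: OO--OO
r6=110: O-O-O-O
r7=111: OOOOOOOO
r8=1000: O-------O
r9=1001: OO------OO
r10=1010: O-O-----O-O
r11=1011: OOOO----OOOO
r12=1100: O---O---O---O
r13=1101: OO--OO--OO--OO
r14=1110: O-O-O-O-O-O-O-O
r15=1111: OOOOOOOOOOOOOOOO
r16=10000: O---------------O
r17=10001: OO--------------OO
r18=10010: O-O-------------O-O
r19=10011: OOOO------------OOOO
r20=10100: O---O-----------O---O
r21=10101: OO--OO----------OO--OO
r22=10110: O-O-O-O---------O-O-O-O
r23=10111: OOOOOOOO--------OOOOOOOO
r24=11000: O-------O-------O-------O
r25=11001: OO------OO------OO------OO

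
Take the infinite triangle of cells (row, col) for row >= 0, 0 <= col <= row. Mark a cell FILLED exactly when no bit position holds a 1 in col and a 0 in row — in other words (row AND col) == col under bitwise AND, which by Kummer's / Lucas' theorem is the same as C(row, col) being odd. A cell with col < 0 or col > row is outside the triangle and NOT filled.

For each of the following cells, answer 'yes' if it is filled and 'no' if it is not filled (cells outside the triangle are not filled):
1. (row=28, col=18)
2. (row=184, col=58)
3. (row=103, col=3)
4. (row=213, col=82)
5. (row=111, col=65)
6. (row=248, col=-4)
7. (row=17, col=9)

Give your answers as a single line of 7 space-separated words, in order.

(28,18): row=0b11100, col=0b10010, row AND col = 0b10000 = 16; 16 != 18 -> empty
(184,58): row=0b10111000, col=0b111010, row AND col = 0b111000 = 56; 56 != 58 -> empty
(103,3): row=0b1100111, col=0b11, row AND col = 0b11 = 3; 3 == 3 -> filled
(213,82): row=0b11010101, col=0b1010010, row AND col = 0b1010000 = 80; 80 != 82 -> empty
(111,65): row=0b1101111, col=0b1000001, row AND col = 0b1000001 = 65; 65 == 65 -> filled
(248,-4): col outside [0, 248] -> not filled
(17,9): row=0b10001, col=0b1001, row AND col = 0b1 = 1; 1 != 9 -> empty

Answer: no no yes no yes no no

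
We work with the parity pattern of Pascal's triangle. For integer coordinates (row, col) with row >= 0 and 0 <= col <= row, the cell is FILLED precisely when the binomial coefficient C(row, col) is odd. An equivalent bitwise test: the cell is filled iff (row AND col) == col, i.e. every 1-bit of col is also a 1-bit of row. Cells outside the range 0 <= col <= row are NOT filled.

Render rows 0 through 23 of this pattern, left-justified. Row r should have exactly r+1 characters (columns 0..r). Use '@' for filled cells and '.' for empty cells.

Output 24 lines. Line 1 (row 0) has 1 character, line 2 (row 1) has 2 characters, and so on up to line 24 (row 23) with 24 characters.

Answer: @
@@
@.@
@@@@
@...@
@@..@@
@.@.@.@
@@@@@@@@
@.......@
@@......@@
@.@.....@.@
@@@@....@@@@
@...@...@...@
@@..@@..@@..@@
@.@.@.@.@.@.@.@
@@@@@@@@@@@@@@@@
@...............@
@@..............@@
@.@.............@.@
@@@@............@@@@
@...@...........@...@
@@..@@..........@@..@@
@.@.@.@.........@.@.@.@
@@@@@@@@........@@@@@@@@

Derivation:
r0=0: @
r1=1: @@
r2=10: @.@
r3=11: @@@@
r4=100: @...@
r5=101: @@..@@
r6=110: @.@.@.@
r7=111: @@@@@@@@
r8=1000: @.......@
r9=1001: @@......@@
r10=1010: @.@.....@.@
r11=1011: @@@@....@@@@
r12=1100: @...@...@...@
r13=1101: @@..@@..@@..@@
r14=1110: @.@.@.@.@.@.@.@
r15=1111: @@@@@@@@@@@@@@@@
r16=10000: @...............@
r17=10001: @@..............@@
r18=10010: @.@.............@.@
r19=10011: @@@@............@@@@
r20=10100: @...@...........@...@
r21=10101: @@..@@..........@@..@@
r22=10110: @.@.@.@.........@.@.@.@
r23=10111: @@@@@@@@........@@@@@@@@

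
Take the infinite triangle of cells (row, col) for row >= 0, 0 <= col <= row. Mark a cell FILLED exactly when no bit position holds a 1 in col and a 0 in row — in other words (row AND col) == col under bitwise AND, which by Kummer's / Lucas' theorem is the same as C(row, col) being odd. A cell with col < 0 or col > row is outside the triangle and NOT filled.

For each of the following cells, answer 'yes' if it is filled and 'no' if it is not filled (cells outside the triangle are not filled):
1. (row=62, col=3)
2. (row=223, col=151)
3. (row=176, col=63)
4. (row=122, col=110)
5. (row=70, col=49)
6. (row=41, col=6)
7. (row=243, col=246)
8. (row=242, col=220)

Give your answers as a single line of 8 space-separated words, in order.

(62,3): row=0b111110, col=0b11, row AND col = 0b10 = 2; 2 != 3 -> empty
(223,151): row=0b11011111, col=0b10010111, row AND col = 0b10010111 = 151; 151 == 151 -> filled
(176,63): row=0b10110000, col=0b111111, row AND col = 0b110000 = 48; 48 != 63 -> empty
(122,110): row=0b1111010, col=0b1101110, row AND col = 0b1101010 = 106; 106 != 110 -> empty
(70,49): row=0b1000110, col=0b110001, row AND col = 0b0 = 0; 0 != 49 -> empty
(41,6): row=0b101001, col=0b110, row AND col = 0b0 = 0; 0 != 6 -> empty
(243,246): col outside [0, 243] -> not filled
(242,220): row=0b11110010, col=0b11011100, row AND col = 0b11010000 = 208; 208 != 220 -> empty

Answer: no yes no no no no no no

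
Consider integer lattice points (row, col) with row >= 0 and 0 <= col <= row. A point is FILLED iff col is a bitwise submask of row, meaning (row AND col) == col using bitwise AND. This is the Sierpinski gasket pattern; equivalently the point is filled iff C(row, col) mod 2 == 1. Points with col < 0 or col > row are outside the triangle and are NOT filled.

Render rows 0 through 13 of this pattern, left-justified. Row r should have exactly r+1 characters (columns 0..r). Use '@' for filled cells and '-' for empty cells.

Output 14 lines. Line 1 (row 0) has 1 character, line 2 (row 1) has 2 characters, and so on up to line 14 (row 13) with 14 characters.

Answer: @
@@
@-@
@@@@
@---@
@@--@@
@-@-@-@
@@@@@@@@
@-------@
@@------@@
@-@-----@-@
@@@@----@@@@
@---@---@---@
@@--@@--@@--@@

Derivation:
r0=0: @
r1=1: @@
r2=10: @-@
r3=11: @@@@
r4=100: @---@
r5=101: @@--@@
r6=110: @-@-@-@
r7=111: @@@@@@@@
r8=1000: @-------@
r9=1001: @@------@@
r10=1010: @-@-----@-@
r11=1011: @@@@----@@@@
r12=1100: @---@---@---@
r13=1101: @@--@@--@@--@@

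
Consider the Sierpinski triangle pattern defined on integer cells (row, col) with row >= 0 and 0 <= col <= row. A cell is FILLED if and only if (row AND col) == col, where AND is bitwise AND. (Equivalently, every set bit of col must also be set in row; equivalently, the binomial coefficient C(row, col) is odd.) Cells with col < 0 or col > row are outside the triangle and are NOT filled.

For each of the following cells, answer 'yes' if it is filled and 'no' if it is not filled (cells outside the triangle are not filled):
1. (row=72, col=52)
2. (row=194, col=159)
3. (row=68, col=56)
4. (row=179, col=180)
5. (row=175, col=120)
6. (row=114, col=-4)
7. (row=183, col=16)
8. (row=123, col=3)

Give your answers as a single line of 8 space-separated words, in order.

Answer: no no no no no no yes yes

Derivation:
(72,52): row=0b1001000, col=0b110100, row AND col = 0b0 = 0; 0 != 52 -> empty
(194,159): row=0b11000010, col=0b10011111, row AND col = 0b10000010 = 130; 130 != 159 -> empty
(68,56): row=0b1000100, col=0b111000, row AND col = 0b0 = 0; 0 != 56 -> empty
(179,180): col outside [0, 179] -> not filled
(175,120): row=0b10101111, col=0b1111000, row AND col = 0b101000 = 40; 40 != 120 -> empty
(114,-4): col outside [0, 114] -> not filled
(183,16): row=0b10110111, col=0b10000, row AND col = 0b10000 = 16; 16 == 16 -> filled
(123,3): row=0b1111011, col=0b11, row AND col = 0b11 = 3; 3 == 3 -> filled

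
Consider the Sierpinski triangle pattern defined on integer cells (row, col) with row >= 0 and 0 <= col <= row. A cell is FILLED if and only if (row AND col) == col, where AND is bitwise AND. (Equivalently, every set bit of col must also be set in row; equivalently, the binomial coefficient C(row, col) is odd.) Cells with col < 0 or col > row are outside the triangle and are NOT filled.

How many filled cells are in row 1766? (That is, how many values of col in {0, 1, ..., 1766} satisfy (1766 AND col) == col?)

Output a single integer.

Answer: 128

Derivation:
1766 in binary = 11011100110
popcount(1766) = number of 1-bits in 11011100110 = 7
A col c satisfies (1766 AND c) == c iff every set bit of c is also set in 1766; each of the 7 set bits of 1766 can independently be on or off in c.
count = 2^7 = 128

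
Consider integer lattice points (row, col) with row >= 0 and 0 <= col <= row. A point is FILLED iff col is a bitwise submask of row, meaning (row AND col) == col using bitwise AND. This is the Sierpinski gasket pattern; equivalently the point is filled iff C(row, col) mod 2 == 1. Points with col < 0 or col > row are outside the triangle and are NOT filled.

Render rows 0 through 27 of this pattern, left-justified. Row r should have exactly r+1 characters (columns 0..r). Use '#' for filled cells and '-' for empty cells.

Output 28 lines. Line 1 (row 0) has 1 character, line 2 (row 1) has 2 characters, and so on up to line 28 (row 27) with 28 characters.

r0=0: #
r1=1: ##
r2=10: #-#
r3=11: ####
r4=100: #---#
r5=101: ##--##
r6=110: #-#-#-#
r7=111: ########
r8=1000: #-------#
r9=1001: ##------##
r10=1010: #-#-----#-#
r11=1011: ####----####
r12=1100: #---#---#---#
r13=1101: ##--##--##--##
r14=1110: #-#-#-#-#-#-#-#
r15=1111: ################
r16=10000: #---------------#
r17=10001: ##--------------##
r18=10010: #-#-------------#-#
r19=10011: ####------------####
r20=10100: #---#-----------#---#
r21=10101: ##--##----------##--##
r22=10110: #-#-#-#---------#-#-#-#
r23=10111: ########--------########
r24=11000: #-------#-------#-------#
r25=11001: ##------##------##------##
r26=11010: #-#-----#-#-----#-#-----#-#
r27=11011: ####----####----####----####

Answer: #
##
#-#
####
#---#
##--##
#-#-#-#
########
#-------#
##------##
#-#-----#-#
####----####
#---#---#---#
##--##--##--##
#-#-#-#-#-#-#-#
################
#---------------#
##--------------##
#-#-------------#-#
####------------####
#---#-----------#---#
##--##----------##--##
#-#-#-#---------#-#-#-#
########--------########
#-------#-------#-------#
##------##------##------##
#-#-----#-#-----#-#-----#-#
####----####----####----####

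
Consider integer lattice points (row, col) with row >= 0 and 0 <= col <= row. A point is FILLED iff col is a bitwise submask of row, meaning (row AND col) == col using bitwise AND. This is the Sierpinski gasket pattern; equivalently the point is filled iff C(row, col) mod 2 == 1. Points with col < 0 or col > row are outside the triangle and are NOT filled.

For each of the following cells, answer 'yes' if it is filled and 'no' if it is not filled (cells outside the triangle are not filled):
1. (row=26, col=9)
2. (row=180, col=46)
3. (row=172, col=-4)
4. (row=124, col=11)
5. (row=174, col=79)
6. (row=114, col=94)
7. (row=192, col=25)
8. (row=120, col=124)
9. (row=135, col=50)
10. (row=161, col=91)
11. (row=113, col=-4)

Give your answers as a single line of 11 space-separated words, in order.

Answer: no no no no no no no no no no no

Derivation:
(26,9): row=0b11010, col=0b1001, row AND col = 0b1000 = 8; 8 != 9 -> empty
(180,46): row=0b10110100, col=0b101110, row AND col = 0b100100 = 36; 36 != 46 -> empty
(172,-4): col outside [0, 172] -> not filled
(124,11): row=0b1111100, col=0b1011, row AND col = 0b1000 = 8; 8 != 11 -> empty
(174,79): row=0b10101110, col=0b1001111, row AND col = 0b1110 = 14; 14 != 79 -> empty
(114,94): row=0b1110010, col=0b1011110, row AND col = 0b1010010 = 82; 82 != 94 -> empty
(192,25): row=0b11000000, col=0b11001, row AND col = 0b0 = 0; 0 != 25 -> empty
(120,124): col outside [0, 120] -> not filled
(135,50): row=0b10000111, col=0b110010, row AND col = 0b10 = 2; 2 != 50 -> empty
(161,91): row=0b10100001, col=0b1011011, row AND col = 0b1 = 1; 1 != 91 -> empty
(113,-4): col outside [0, 113] -> not filled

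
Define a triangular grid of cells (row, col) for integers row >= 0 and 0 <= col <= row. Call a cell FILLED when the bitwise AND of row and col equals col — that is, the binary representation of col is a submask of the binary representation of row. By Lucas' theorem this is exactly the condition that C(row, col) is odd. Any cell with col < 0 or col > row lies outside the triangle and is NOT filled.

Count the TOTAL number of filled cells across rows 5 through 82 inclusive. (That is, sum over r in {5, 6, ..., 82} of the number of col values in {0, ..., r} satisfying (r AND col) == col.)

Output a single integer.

Answer: 900

Derivation:
r5=101 pc2: +4 =4
r6=110 pc2: +4 =8
r7=111 pc3: +8 =16
r8=1000 pc1: +2 =18
r9=1001 pc2: +4 =22
r10=1010 pc2: +4 =26
r11=1011 pc3: +8 =34
r12=1100 pc2: +4 =38
r13=1101 pc3: +8 =46
r14=1110 pc3: +8 =54
r15=1111 pc4: +16 =70
r16=10000 pc1: +2 =72
r17=10001 pc2: +4 =76
r18=10010 pc2: +4 =80
r19=10011 pc3: +8 =88
r20=10100 pc2: +4 =92
r21=10101 pc3: +8 =100
r22=10110 pc3: +8 =108
r23=10111 pc4: +16 =124
r24=11000 pc2: +4 =128
r25=11001 pc3: +8 =136
r26=11010 pc3: +8 =144
r27=11011 pc4: +16 =160
r28=11100 pc3: +8 =168
r29=11101 pc4: +16 =184
r30=11110 pc4: +16 =200
r31=11111 pc5: +32 =232
r32=100000 pc1: +2 =234
r33=100001 pc2: +4 =238
r34=100010 pc2: +4 =242
r35=100011 pc3: +8 =250
r36=100100 pc2: +4 =254
r37=100101 pc3: +8 =262
r38=100110 pc3: +8 =270
r39=100111 pc4: +16 =286
r40=101000 pc2: +4 =290
r41=101001 pc3: +8 =298
r42=101010 pc3: +8 =306
r43=101011 pc4: +16 =322
r44=101100 pc3: +8 =330
r45=101101 pc4: +16 =346
r46=101110 pc4: +16 =362
r47=101111 pc5: +32 =394
r48=110000 pc2: +4 =398
r49=110001 pc3: +8 =406
r50=110010 pc3: +8 =414
r51=110011 pc4: +16 =430
r52=110100 pc3: +8 =438
r53=110101 pc4: +16 =454
r54=110110 pc4: +16 =470
r55=110111 pc5: +32 =502
r56=111000 pc3: +8 =510
r57=111001 pc4: +16 =526
r58=111010 pc4: +16 =542
r59=111011 pc5: +32 =574
r60=111100 pc4: +16 =590
r61=111101 pc5: +32 =622
r62=111110 pc5: +32 =654
r63=111111 pc6: +64 =718
r64=1000000 pc1: +2 =720
r65=1000001 pc2: +4 =724
r66=1000010 pc2: +4 =728
r67=1000011 pc3: +8 =736
r68=1000100 pc2: +4 =740
r69=1000101 pc3: +8 =748
r70=1000110 pc3: +8 =756
r71=1000111 pc4: +16 =772
r72=1001000 pc2: +4 =776
r73=1001001 pc3: +8 =784
r74=1001010 pc3: +8 =792
r75=1001011 pc4: +16 =808
r76=1001100 pc3: +8 =816
r77=1001101 pc4: +16 =832
r78=1001110 pc4: +16 =848
r79=1001111 pc5: +32 =880
r80=1010000 pc2: +4 =884
r81=1010001 pc3: +8 =892
r82=1010010 pc3: +8 =900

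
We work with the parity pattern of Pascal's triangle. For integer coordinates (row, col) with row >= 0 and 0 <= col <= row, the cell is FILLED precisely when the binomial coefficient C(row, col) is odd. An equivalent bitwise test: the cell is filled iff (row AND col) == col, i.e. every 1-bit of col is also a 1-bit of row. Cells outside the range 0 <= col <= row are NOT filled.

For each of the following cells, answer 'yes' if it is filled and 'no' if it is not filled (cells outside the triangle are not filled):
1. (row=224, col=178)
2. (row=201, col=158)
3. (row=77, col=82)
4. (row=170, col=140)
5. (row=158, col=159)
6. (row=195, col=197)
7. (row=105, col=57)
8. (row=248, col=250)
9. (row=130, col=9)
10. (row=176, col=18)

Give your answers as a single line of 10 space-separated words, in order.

(224,178): row=0b11100000, col=0b10110010, row AND col = 0b10100000 = 160; 160 != 178 -> empty
(201,158): row=0b11001001, col=0b10011110, row AND col = 0b10001000 = 136; 136 != 158 -> empty
(77,82): col outside [0, 77] -> not filled
(170,140): row=0b10101010, col=0b10001100, row AND col = 0b10001000 = 136; 136 != 140 -> empty
(158,159): col outside [0, 158] -> not filled
(195,197): col outside [0, 195] -> not filled
(105,57): row=0b1101001, col=0b111001, row AND col = 0b101001 = 41; 41 != 57 -> empty
(248,250): col outside [0, 248] -> not filled
(130,9): row=0b10000010, col=0b1001, row AND col = 0b0 = 0; 0 != 9 -> empty
(176,18): row=0b10110000, col=0b10010, row AND col = 0b10000 = 16; 16 != 18 -> empty

Answer: no no no no no no no no no no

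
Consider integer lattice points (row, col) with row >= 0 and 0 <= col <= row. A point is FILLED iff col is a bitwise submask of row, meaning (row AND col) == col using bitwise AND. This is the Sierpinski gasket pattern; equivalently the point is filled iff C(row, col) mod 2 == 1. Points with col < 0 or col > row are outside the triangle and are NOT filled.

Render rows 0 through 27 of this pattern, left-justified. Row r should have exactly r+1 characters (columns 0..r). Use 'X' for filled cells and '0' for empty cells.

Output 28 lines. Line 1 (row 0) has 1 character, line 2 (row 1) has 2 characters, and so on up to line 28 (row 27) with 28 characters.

Answer: X
XX
X0X
XXXX
X000X
XX00XX
X0X0X0X
XXXXXXXX
X0000000X
XX000000XX
X0X00000X0X
XXXX0000XXXX
X000X000X000X
XX00XX00XX00XX
X0X0X0X0X0X0X0X
XXXXXXXXXXXXXXXX
X000000000000000X
XX00000000000000XX
X0X0000000000000X0X
XXXX000000000000XXXX
X000X00000000000X000X
XX00XX0000000000XX00XX
X0X0X0X000000000X0X0X0X
XXXXXXXX00000000XXXXXXXX
X0000000X0000000X0000000X
XX000000XX000000XX000000XX
X0X00000X0X00000X0X00000X0X
XXXX0000XXXX0000XXXX0000XXXX

Derivation:
r0=0: X
r1=1: XX
r2=10: X0X
r3=11: XXXX
r4=100: X000X
r5=101: XX00XX
r6=110: X0X0X0X
r7=111: XXXXXXXX
r8=1000: X0000000X
r9=1001: XX000000XX
r10=1010: X0X00000X0X
r11=1011: XXXX0000XXXX
r12=1100: X000X000X000X
r13=1101: XX00XX00XX00XX
r14=1110: X0X0X0X0X0X0X0X
r15=1111: XXXXXXXXXXXXXXXX
r16=10000: X000000000000000X
r17=10001: XX00000000000000XX
r18=10010: X0X0000000000000X0X
r19=10011: XXXX000000000000XXXX
r20=10100: X000X00000000000X000X
r21=10101: XX00XX0000000000XX00XX
r22=10110: X0X0X0X000000000X0X0X0X
r23=10111: XXXXXXXX00000000XXXXXXXX
r24=11000: X0000000X0000000X0000000X
r25=11001: XX000000XX000000XX000000XX
r26=11010: X0X00000X0X00000X0X00000X0X
r27=11011: XXXX0000XXXX0000XXXX0000XXXX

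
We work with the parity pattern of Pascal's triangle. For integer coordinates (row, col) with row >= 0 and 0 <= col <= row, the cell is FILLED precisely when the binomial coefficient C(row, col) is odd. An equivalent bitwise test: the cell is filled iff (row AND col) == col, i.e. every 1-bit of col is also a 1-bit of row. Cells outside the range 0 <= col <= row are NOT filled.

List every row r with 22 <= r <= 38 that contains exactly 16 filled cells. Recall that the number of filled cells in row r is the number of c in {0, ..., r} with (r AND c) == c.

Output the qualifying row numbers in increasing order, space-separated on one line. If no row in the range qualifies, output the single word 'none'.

Answer: 23 27 29 30

Derivation:
Row r has 2^popcount(r) filled cells, so we need popcount(r) = log2(16) = 4.
Scan r = 22..38 and keep those with exactly 4 one-bits:
r=22=10110 popcount=3 -> skip
r=23=10111 popcount=4 -> KEEP
r=24=11000 popcount=2 -> skip
r=25=11001 popcount=3 -> skip
r=26=11010 popcount=3 -> skip
r=27=11011 popcount=4 -> KEEP
r=28=11100 popcount=3 -> skip
r=29=11101 popcount=4 -> KEEP
r=30=11110 popcount=4 -> KEEP
r=31=11111 popcount=5 -> skip
r=32=100000 popcount=1 -> skip
r=33=100001 popcount=2 -> skip
r=34=100010 popcount=2 -> skip
r=35=100011 popcount=3 -> skip
r=36=100100 popcount=2 -> skip
r=37=100101 popcount=3 -> skip
r=38=100110 popcount=3 -> skip
Kept rows: 23 27 29 30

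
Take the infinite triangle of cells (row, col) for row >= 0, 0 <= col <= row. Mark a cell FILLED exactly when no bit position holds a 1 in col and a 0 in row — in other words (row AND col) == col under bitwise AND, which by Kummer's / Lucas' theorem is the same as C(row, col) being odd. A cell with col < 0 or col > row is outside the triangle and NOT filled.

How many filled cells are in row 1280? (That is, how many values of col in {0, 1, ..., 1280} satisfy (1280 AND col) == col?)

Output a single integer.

1280 in binary = 10100000000
popcount(1280) = number of 1-bits in 10100000000 = 2
A col c satisfies (1280 AND c) == c iff every set bit of c is also set in 1280; each of the 2 set bits of 1280 can independently be on or off in c.
count = 2^2 = 4

Answer: 4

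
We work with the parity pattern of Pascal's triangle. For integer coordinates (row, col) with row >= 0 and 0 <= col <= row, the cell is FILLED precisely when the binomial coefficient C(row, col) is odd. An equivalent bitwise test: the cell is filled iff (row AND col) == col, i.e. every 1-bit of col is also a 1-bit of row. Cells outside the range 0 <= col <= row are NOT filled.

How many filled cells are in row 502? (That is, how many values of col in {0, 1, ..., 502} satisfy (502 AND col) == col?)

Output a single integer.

502 in binary = 111110110
popcount(502) = number of 1-bits in 111110110 = 7
A col c satisfies (502 AND c) == c iff every set bit of c is also set in 502; each of the 7 set bits of 502 can independently be on or off in c.
count = 2^7 = 128

Answer: 128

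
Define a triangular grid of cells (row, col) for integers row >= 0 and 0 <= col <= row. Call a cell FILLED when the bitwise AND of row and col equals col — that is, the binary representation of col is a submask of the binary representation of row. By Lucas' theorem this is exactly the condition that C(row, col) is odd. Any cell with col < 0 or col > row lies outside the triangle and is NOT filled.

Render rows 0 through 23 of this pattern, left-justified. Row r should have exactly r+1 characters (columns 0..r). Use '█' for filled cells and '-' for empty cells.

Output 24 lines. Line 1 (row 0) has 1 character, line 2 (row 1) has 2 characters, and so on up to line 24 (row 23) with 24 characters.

r0=0: █
r1=1: ██
r2=10: █-█
r3=11: ████
r4=100: █---█
r5=101: ██--██
r6=110: █-█-█-█
r7=111: ████████
r8=1000: █-------█
r9=1001: ██------██
r10=1010: █-█-----█-█
r11=1011: ████----████
r12=1100: █---█---█---█
r13=1101: ██--██--██--██
r14=1110: █-█-█-█-█-█-█-█
r15=1111: ████████████████
r16=10000: █---------------█
r17=10001: ██--------------██
r18=10010: █-█-------------█-█
r19=10011: ████------------████
r20=10100: █---█-----------█---█
r21=10101: ██--██----------██--██
r22=10110: █-█-█-█---------█-█-█-█
r23=10111: ████████--------████████

Answer: █
██
█-█
████
█---█
██--██
█-█-█-█
████████
█-------█
██------██
█-█-----█-█
████----████
█---█---█---█
██--██--██--██
█-█-█-█-█-█-█-█
████████████████
█---------------█
██--------------██
█-█-------------█-█
████------------████
█---█-----------█---█
██--██----------██--██
█-█-█-█---------█-█-█-█
████████--------████████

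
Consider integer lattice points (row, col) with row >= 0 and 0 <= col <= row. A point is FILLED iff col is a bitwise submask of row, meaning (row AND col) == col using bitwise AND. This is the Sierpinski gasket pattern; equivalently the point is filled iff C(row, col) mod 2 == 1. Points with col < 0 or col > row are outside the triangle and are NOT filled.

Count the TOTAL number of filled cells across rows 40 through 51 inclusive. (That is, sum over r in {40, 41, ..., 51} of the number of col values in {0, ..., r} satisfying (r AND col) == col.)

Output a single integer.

Answer: 144

Derivation:
r40=101000 pc2: +4 =4
r41=101001 pc3: +8 =12
r42=101010 pc3: +8 =20
r43=101011 pc4: +16 =36
r44=101100 pc3: +8 =44
r45=101101 pc4: +16 =60
r46=101110 pc4: +16 =76
r47=101111 pc5: +32 =108
r48=110000 pc2: +4 =112
r49=110001 pc3: +8 =120
r50=110010 pc3: +8 =128
r51=110011 pc4: +16 =144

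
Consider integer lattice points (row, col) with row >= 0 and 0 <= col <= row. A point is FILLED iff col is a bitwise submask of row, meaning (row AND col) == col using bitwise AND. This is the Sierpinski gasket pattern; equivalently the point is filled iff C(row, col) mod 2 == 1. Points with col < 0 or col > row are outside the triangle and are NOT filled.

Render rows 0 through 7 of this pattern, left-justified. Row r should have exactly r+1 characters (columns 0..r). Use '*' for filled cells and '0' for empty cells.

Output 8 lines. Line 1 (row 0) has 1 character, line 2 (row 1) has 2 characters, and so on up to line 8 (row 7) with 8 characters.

r0=0: *
r1=1: **
r2=10: *0*
r3=11: ****
r4=100: *000*
r5=101: **00**
r6=110: *0*0*0*
r7=111: ********

Answer: *
**
*0*
****
*000*
**00**
*0*0*0*
********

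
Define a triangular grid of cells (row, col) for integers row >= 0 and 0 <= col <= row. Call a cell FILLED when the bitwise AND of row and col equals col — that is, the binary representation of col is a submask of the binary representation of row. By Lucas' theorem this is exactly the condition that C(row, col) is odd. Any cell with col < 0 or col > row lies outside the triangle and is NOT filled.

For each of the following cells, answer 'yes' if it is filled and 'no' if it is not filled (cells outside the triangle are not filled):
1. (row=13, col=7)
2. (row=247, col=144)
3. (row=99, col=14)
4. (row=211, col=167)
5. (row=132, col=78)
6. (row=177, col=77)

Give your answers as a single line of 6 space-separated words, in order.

(13,7): row=0b1101, col=0b111, row AND col = 0b101 = 5; 5 != 7 -> empty
(247,144): row=0b11110111, col=0b10010000, row AND col = 0b10010000 = 144; 144 == 144 -> filled
(99,14): row=0b1100011, col=0b1110, row AND col = 0b10 = 2; 2 != 14 -> empty
(211,167): row=0b11010011, col=0b10100111, row AND col = 0b10000011 = 131; 131 != 167 -> empty
(132,78): row=0b10000100, col=0b1001110, row AND col = 0b100 = 4; 4 != 78 -> empty
(177,77): row=0b10110001, col=0b1001101, row AND col = 0b1 = 1; 1 != 77 -> empty

Answer: no yes no no no no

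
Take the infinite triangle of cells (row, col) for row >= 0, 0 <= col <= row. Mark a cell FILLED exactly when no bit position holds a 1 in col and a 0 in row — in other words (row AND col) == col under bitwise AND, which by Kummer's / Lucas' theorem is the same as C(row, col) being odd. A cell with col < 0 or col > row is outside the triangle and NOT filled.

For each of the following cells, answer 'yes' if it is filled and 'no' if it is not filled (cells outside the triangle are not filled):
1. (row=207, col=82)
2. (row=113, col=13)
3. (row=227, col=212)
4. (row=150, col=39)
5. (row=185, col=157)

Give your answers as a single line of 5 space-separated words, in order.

Answer: no no no no no

Derivation:
(207,82): row=0b11001111, col=0b1010010, row AND col = 0b1000010 = 66; 66 != 82 -> empty
(113,13): row=0b1110001, col=0b1101, row AND col = 0b1 = 1; 1 != 13 -> empty
(227,212): row=0b11100011, col=0b11010100, row AND col = 0b11000000 = 192; 192 != 212 -> empty
(150,39): row=0b10010110, col=0b100111, row AND col = 0b110 = 6; 6 != 39 -> empty
(185,157): row=0b10111001, col=0b10011101, row AND col = 0b10011001 = 153; 153 != 157 -> empty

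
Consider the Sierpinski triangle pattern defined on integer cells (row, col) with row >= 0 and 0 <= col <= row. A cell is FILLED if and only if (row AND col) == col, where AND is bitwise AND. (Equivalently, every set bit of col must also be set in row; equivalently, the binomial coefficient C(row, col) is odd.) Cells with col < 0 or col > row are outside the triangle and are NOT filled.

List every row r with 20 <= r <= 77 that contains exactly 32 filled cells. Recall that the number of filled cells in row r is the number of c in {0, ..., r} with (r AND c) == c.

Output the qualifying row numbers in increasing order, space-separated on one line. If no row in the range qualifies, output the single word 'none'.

Row r has 2^popcount(r) filled cells, so we need popcount(r) = log2(32) = 5.
Scan r = 20..77 and keep those with exactly 5 one-bits:
r=20=10100 popcount=2 -> skip
r=21=10101 popcount=3 -> skip
r=22=10110 popcount=3 -> skip
r=23=10111 popcount=4 -> skip
r=24=11000 popcount=2 -> skip
r=25=11001 popcount=3 -> skip
r=26=11010 popcount=3 -> skip
r=27=11011 popcount=4 -> skip
r=28=11100 popcount=3 -> skip
r=29=11101 popcount=4 -> skip
r=30=11110 popcount=4 -> skip
r=31=11111 popcount=5 -> KEEP
r=32=100000 popcount=1 -> skip
r=33=100001 popcount=2 -> skip
r=34=100010 popcount=2 -> skip
r=35=100011 popcount=3 -> skip
r=36=100100 popcount=2 -> skip
r=37=100101 popcount=3 -> skip
r=38=100110 popcount=3 -> skip
r=39=100111 popcount=4 -> skip
r=40=101000 popcount=2 -> skip
r=41=101001 popcount=3 -> skip
r=42=101010 popcount=3 -> skip
r=43=101011 popcount=4 -> skip
r=44=101100 popcount=3 -> skip
r=45=101101 popcount=4 -> skip
r=46=101110 popcount=4 -> skip
r=47=101111 popcount=5 -> KEEP
r=48=110000 popcount=2 -> skip
r=49=110001 popcount=3 -> skip
r=50=110010 popcount=3 -> skip
r=51=110011 popcount=4 -> skip
r=52=110100 popcount=3 -> skip
r=53=110101 popcount=4 -> skip
r=54=110110 popcount=4 -> skip
r=55=110111 popcount=5 -> KEEP
r=56=111000 popcount=3 -> skip
r=57=111001 popcount=4 -> skip
r=58=111010 popcount=4 -> skip
r=59=111011 popcount=5 -> KEEP
r=60=111100 popcount=4 -> skip
r=61=111101 popcount=5 -> KEEP
r=62=111110 popcount=5 -> KEEP
r=63=111111 popcount=6 -> skip
r=64=1000000 popcount=1 -> skip
r=65=1000001 popcount=2 -> skip
r=66=1000010 popcount=2 -> skip
r=67=1000011 popcount=3 -> skip
r=68=1000100 popcount=2 -> skip
r=69=1000101 popcount=3 -> skip
r=70=1000110 popcount=3 -> skip
r=71=1000111 popcount=4 -> skip
r=72=1001000 popcount=2 -> skip
r=73=1001001 popcount=3 -> skip
r=74=1001010 popcount=3 -> skip
r=75=1001011 popcount=4 -> skip
r=76=1001100 popcount=3 -> skip
r=77=1001101 popcount=4 -> skip
Kept rows: 31 47 55 59 61 62

Answer: 31 47 55 59 61 62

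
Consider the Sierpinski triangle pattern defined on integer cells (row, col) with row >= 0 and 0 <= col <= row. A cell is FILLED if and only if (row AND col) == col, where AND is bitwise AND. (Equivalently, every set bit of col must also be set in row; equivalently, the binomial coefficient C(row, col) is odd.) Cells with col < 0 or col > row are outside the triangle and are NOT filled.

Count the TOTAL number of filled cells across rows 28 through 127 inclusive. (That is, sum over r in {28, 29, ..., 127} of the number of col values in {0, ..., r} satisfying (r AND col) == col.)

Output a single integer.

r28=11100 pc3: +8 =8
r29=11101 pc4: +16 =24
r30=11110 pc4: +16 =40
r31=11111 pc5: +32 =72
r32=100000 pc1: +2 =74
r33=100001 pc2: +4 =78
r34=100010 pc2: +4 =82
r35=100011 pc3: +8 =90
r36=100100 pc2: +4 =94
r37=100101 pc3: +8 =102
r38=100110 pc3: +8 =110
r39=100111 pc4: +16 =126
r40=101000 pc2: +4 =130
r41=101001 pc3: +8 =138
r42=101010 pc3: +8 =146
r43=101011 pc4: +16 =162
r44=101100 pc3: +8 =170
r45=101101 pc4: +16 =186
r46=101110 pc4: +16 =202
r47=101111 pc5: +32 =234
r48=110000 pc2: +4 =238
r49=110001 pc3: +8 =246
r50=110010 pc3: +8 =254
r51=110011 pc4: +16 =270
r52=110100 pc3: +8 =278
r53=110101 pc4: +16 =294
r54=110110 pc4: +16 =310
r55=110111 pc5: +32 =342
r56=111000 pc3: +8 =350
r57=111001 pc4: +16 =366
r58=111010 pc4: +16 =382
r59=111011 pc5: +32 =414
r60=111100 pc4: +16 =430
r61=111101 pc5: +32 =462
r62=111110 pc5: +32 =494
r63=111111 pc6: +64 =558
r64=1000000 pc1: +2 =560
r65=1000001 pc2: +4 =564
r66=1000010 pc2: +4 =568
r67=1000011 pc3: +8 =576
r68=1000100 pc2: +4 =580
r69=1000101 pc3: +8 =588
r70=1000110 pc3: +8 =596
r71=1000111 pc4: +16 =612
r72=1001000 pc2: +4 =616
r73=1001001 pc3: +8 =624
r74=1001010 pc3: +8 =632
r75=1001011 pc4: +16 =648
r76=1001100 pc3: +8 =656
r77=1001101 pc4: +16 =672
r78=1001110 pc4: +16 =688
r79=1001111 pc5: +32 =720
r80=1010000 pc2: +4 =724
r81=1010001 pc3: +8 =732
r82=1010010 pc3: +8 =740
r83=1010011 pc4: +16 =756
r84=1010100 pc3: +8 =764
r85=1010101 pc4: +16 =780
r86=1010110 pc4: +16 =796
r87=1010111 pc5: +32 =828
r88=1011000 pc3: +8 =836
r89=1011001 pc4: +16 =852
r90=1011010 pc4: +16 =868
r91=1011011 pc5: +32 =900
r92=1011100 pc4: +16 =916
r93=1011101 pc5: +32 =948
r94=1011110 pc5: +32 =980
r95=1011111 pc6: +64 =1044
r96=1100000 pc2: +4 =1048
r97=1100001 pc3: +8 =1056
r98=1100010 pc3: +8 =1064
r99=1100011 pc4: +16 =1080
r100=1100100 pc3: +8 =1088
r101=1100101 pc4: +16 =1104
r102=1100110 pc4: +16 =1120
r103=1100111 pc5: +32 =1152
r104=1101000 pc3: +8 =1160
r105=1101001 pc4: +16 =1176
r106=1101010 pc4: +16 =1192
r107=1101011 pc5: +32 =1224
r108=1101100 pc4: +16 =1240
r109=1101101 pc5: +32 =1272
r110=1101110 pc5: +32 =1304
r111=1101111 pc6: +64 =1368
r112=1110000 pc3: +8 =1376
r113=1110001 pc4: +16 =1392
r114=1110010 pc4: +16 =1408
r115=1110011 pc5: +32 =1440
r116=1110100 pc4: +16 =1456
r117=1110101 pc5: +32 =1488
r118=1110110 pc5: +32 =1520
r119=1110111 pc6: +64 =1584
r120=1111000 pc4: +16 =1600
r121=1111001 pc5: +32 =1632
r122=1111010 pc5: +32 =1664
r123=1111011 pc6: +64 =1728
r124=1111100 pc5: +32 =1760
r125=1111101 pc6: +64 =1824
r126=1111110 pc6: +64 =1888
r127=1111111 pc7: +128 =2016

Answer: 2016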